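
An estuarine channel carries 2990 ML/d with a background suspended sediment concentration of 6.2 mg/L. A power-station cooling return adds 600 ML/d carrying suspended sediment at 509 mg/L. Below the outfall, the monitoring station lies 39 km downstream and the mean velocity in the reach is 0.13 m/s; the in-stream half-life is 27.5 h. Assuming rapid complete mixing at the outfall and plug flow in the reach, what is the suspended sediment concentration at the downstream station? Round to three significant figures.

Mixed concentration C = ΣQC/ΣQ = (2990·6.200 + 600.0·509.0) / 3590 = 323900/3590 = 90.23 mg/L.
Travel time t = 39·1000 / 0.13 = 300000 s = 83.33 h.
Half-life 27.5 h → k = ln 2 / 27.5 = 0.02521 h⁻¹ = 0.6049 d⁻¹.
Decay over the reach: 90.23·exp(−kt) = 90.23·0.1224 = 11.04 mg/L.

11.0 mg/L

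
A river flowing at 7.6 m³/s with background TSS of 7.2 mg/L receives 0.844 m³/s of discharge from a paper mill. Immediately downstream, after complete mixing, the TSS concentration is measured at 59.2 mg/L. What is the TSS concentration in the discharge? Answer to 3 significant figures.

Mass balance: 7.600·7.200 + 0.8440·Cₑ = 8.444·59.20
→ Cₑ = (8.444·59.20 − 7.600·7.200) / 0.8440 = 527.4 mg/L.

527 mg/L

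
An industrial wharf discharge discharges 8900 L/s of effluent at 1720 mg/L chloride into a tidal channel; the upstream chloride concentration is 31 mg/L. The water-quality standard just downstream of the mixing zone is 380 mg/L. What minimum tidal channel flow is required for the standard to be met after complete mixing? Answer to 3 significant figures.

34200 L/s

Set C_mix = 380: (Q·31.00 + 8900·1720) / (Q + 8900) = 380
→ Q = 8900·(1720 − 380)/(380 − 31.00) = 34170 L/s.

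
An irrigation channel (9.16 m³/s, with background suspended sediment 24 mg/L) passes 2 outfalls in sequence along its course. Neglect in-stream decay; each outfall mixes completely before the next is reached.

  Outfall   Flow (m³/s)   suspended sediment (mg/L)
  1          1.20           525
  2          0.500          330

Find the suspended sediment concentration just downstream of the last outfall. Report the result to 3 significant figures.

Outfall 1: combined Q = 10.36 m³/s; C = (9.160·24.00 + 1.200·525.0)/10.36 = 82.03 mg/L.
Outfall 2: combined Q = 10.86 m³/s; C = (10.36·82.03 + 0.5000·330.0)/10.86 = 93.45 mg/L.

93.4 mg/L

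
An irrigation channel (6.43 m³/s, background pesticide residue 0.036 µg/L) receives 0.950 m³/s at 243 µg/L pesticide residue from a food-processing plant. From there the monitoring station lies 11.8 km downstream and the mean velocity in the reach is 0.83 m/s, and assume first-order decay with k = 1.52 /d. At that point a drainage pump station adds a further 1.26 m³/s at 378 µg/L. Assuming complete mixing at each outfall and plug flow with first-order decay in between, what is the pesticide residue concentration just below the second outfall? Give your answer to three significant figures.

Mixed concentration C = ΣQC/ΣQ = (6.430·0.03600 + 0.9500·243.0) / 7.380 = 231.1/7.380 = 31.31 µg/L; combined flow 7.380 m³/s.
Travel time t = 11.8·1000 / 0.83 = 14220 s = 3.949 h.
Decay over the reach: 31.31·exp(−kt) = 31.31·0.7787 = 24.38 µg/L.
At the second outfall, C = (7.380·24.38 + 1.260·378.0) / (7.380 + 1.260) = 75.95 µg/L.

76.0 µg/L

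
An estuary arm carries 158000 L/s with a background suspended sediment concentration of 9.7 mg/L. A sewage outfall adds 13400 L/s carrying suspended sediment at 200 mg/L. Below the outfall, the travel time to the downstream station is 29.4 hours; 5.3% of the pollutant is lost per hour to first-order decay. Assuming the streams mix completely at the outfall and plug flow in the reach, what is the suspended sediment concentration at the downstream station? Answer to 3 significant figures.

4.96 mg/L

Conservation of mass: C = (158000·9.700 + 13400·200.0) / 171400 = 4213000/171400 = 24.58 mg/L.
5.3%/h lost → k = −ln(1 − 0.053) = 0.05446 h⁻¹.
Applying C = C₀e^(−kt): 24.58 × 0.2017 = 4.957 mg/L.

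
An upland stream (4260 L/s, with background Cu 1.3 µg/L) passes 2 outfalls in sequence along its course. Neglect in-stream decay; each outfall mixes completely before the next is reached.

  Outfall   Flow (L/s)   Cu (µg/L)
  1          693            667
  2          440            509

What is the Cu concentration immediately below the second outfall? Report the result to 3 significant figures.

After outfall 1: Q = 4260 + 693.0 = 4953 L/s; C = (4260·1.300 + 693.0·667.0)/4953 = 94.44 µg/L.
After outfall 2: Q = 4953 + 440.0 = 5393 L/s; C = (4953·94.44 + 440.0·509.0)/5393 = 128.3 µg/L.

128 µg/L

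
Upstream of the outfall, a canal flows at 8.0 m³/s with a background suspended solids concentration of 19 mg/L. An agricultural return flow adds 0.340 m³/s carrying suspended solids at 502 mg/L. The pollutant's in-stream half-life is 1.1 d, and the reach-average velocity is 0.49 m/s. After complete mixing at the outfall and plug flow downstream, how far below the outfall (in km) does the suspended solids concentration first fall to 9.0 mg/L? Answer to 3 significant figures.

98.0 km

After mixing, C = (8.000·19.00 + 0.3400·502.0) / 8.340 = 322.7/8.340 = 38.69 mg/L.
Half-life 1.1 d → k = ln 2 / 1.1 = 0.6301 d⁻¹.
Set 38.69·exp(−k·t) = 9.0 → t = ln(38.69/9.0)/k = 200000 s = 55.55 h.
Distance = v·t = 0.49·200000 = 97980 m = 97.98 km.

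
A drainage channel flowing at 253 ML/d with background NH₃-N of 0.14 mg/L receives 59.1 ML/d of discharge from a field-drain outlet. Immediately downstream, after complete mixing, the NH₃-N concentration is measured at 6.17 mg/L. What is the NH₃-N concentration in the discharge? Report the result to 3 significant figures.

32.0 mg/L

Mass balance: 253.0·0.1400 + 59.10·Cₑ = 312.1·6.170
→ Cₑ = (312.1·6.170 − 253.0·0.1400) / 59.10 = 31.98 mg/L.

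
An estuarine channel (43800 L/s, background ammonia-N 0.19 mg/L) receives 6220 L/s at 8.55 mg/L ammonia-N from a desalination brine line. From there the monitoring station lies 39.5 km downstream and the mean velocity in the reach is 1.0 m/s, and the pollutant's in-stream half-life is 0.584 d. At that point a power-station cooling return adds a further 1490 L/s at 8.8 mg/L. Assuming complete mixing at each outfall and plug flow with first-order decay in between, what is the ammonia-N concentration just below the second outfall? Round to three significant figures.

Mass balance: C = (43800·0.1900 + 6220·8.550) / 50020 = 61500/50020 = 1.230 mg/L; combined flow 50020 L/s.
Travel time t = 39.5·1000 / 1.0 = 39500 s = 10.97 h.
Half-life 0.584 d → k = ln 2 / 0.584 = 1.187 d⁻¹.
After decay, C = 1.230 × e^(−kt) = 1.230 × 0.5812 = 0.7147 mg/L.
Second outfall: C = (50020·0.7147 + 1490·8.800)/51510 = 0.9485 mg/L.

0.949 mg/L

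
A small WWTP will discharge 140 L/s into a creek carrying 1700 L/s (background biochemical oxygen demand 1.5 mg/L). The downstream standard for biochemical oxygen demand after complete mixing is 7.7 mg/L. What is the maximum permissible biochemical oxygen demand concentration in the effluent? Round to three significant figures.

83.0 mg/L

At the limit, (Qr·Cr + Qe·Cₑ)/(Qr + Qe) = 7.7:
Cₑ = (1840·7.7 − 1700·1.500) / 140.0 = 82.99 mg/L.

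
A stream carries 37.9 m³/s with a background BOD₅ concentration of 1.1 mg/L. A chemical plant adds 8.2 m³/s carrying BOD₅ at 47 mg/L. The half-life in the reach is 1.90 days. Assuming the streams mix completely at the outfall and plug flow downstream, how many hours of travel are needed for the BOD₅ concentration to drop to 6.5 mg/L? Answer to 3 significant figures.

After mixing, C = (37.90·1.100 + 8.200·47.00) / 46.10 = 427.1/46.10 = 9.264 mg/L.
Half-life 1.90 d → k = ln 2 / 1.90 = 0.3648 d⁻¹.
9.264·exp(−k·t) = 6.5 → t = ln(9.264/6.5)/k = 83930 s = 23.31 h.

23.3 h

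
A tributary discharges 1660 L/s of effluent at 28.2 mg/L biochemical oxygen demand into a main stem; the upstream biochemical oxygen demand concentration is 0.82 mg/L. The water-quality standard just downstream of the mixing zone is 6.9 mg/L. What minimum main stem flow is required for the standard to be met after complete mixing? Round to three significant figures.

5820 L/s

Set C_mix = 6.9: (Q·0.8200 + 1660·28.20) / (Q + 1660) = 6.9
→ Q = 1660·(28.20 − 6.9)/(6.9 − 0.8200) = 5815 L/s.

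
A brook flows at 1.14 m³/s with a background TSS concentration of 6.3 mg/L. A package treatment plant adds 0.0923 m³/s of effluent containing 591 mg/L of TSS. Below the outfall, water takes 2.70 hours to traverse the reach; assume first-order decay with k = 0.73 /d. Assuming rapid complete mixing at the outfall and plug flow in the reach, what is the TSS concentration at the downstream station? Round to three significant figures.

Flow-weighted average: C = (1.140·6.300 + 0.09230·591.0) / 1.232 = 61.73/1.232 = 50.09 mg/L.
After decay, C = 50.09 × e^(−kt) = 50.09 × 0.9212 = 46.14 mg/L.

46.1 mg/L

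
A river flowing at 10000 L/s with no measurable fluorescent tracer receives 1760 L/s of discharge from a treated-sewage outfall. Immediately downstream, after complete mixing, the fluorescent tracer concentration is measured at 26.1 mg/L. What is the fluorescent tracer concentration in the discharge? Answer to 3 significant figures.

174 mg/L

Mass balance: 10000·0 + 1760·Cₑ = 11760·26.10
→ Cₑ = (11760·26.10 − 10000·0) / 1760 = 174.4 mg/L.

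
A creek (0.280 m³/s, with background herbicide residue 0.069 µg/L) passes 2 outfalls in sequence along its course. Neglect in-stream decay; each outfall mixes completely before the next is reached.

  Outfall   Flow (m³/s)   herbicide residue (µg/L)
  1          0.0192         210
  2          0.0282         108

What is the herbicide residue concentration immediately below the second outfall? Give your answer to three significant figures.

Outfall 1: combined Q = 0.2992 m³/s; C = (0.2800·0.06900 + 0.01920·210.0)/0.2992 = 13.54 µg/L.
Outfall 2: combined Q = 0.3274 m³/s; C = (0.2992·13.54 + 0.02820·108.0)/0.3274 = 21.68 µg/L.

21.7 µg/L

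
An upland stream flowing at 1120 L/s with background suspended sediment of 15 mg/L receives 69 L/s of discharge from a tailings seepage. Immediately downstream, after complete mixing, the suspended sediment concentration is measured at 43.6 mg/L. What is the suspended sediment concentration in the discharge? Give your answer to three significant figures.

Mass balance: 1120·15.00 + 69.00·Cₑ = 1189·43.60
→ Cₑ = (1189·43.60 − 1120·15.00) / 69.00 = 507.8 mg/L.

508 mg/L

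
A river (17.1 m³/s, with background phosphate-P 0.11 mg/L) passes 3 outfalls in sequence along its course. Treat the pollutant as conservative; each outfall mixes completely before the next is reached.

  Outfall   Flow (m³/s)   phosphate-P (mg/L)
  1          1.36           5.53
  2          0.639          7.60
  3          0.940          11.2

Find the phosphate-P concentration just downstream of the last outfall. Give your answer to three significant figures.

After outfall 1: Q = 17.10 + 1.360 = 18.46 m³/s; C = (17.10·0.1100 + 1.360·5.530)/18.46 = 0.5093 mg/L.
After outfall 2: Q = 18.46 + 0.6390 = 19.10 m³/s; C = (18.46·0.5093 + 0.6390·7.600)/19.10 = 0.7465 mg/L.
After outfall 3: Q = 19.10 + 0.9400 = 20.04 m³/s; C = (19.10·0.7465 + 0.9400·11.20)/20.04 = 1.237 mg/L.

1.24 mg/L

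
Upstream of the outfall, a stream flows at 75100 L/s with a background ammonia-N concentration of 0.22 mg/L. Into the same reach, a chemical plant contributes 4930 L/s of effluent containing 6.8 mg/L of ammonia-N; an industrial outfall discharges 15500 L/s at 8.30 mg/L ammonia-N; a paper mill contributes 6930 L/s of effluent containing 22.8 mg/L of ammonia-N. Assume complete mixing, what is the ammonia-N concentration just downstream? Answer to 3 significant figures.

Mass balance: C = (75100·0.2200 + 4930·6.800 + 15500·8.300 + 6930·22.80) / 102500 = 336700/102500 = 3.286 mg/L.

3.29 mg/L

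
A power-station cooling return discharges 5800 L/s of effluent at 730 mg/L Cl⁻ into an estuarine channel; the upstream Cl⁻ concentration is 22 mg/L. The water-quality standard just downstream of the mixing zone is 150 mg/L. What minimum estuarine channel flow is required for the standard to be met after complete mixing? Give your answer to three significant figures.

Set C_mix = 150: (Q·22.00 + 5800·730.0) / (Q + 5800) = 150
→ Q = 5800·(730.0 − 150)/(150 − 22.00) = 26280 L/s.

26300 L/s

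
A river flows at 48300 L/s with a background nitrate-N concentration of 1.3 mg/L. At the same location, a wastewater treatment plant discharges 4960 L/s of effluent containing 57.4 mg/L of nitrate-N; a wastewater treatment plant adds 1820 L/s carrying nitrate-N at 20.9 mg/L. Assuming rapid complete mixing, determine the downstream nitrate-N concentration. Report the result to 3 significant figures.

7.00 mg/L

After mixing, C = (48300·1.300 + 4960·57.40 + 1820·20.90) / 55080 = 385500/55080 = 6.999 mg/L.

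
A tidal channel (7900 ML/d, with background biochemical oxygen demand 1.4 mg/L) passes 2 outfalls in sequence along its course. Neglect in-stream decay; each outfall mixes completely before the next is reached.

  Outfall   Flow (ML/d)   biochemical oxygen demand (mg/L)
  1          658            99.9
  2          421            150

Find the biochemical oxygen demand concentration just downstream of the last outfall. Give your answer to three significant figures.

Below outfall 1: Q → 8558 ML/d, C = (7900·1.400 + 658.0·99.90)/8558 = 8.973 mg/L.
Below outfall 2: Q → 8979 ML/d, C = (8558·8.973 + 421.0·150.0)/8979 = 15.59 mg/L.

15.6 mg/L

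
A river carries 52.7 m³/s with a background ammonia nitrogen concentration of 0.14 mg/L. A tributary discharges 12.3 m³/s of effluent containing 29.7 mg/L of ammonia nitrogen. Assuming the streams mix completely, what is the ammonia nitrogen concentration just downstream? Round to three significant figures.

5.73 mg/L

Flow-weighted average: C = (52.70·0.1400 + 12.30·29.70) / 65.00 = 372.7/65.00 = 5.734 mg/L.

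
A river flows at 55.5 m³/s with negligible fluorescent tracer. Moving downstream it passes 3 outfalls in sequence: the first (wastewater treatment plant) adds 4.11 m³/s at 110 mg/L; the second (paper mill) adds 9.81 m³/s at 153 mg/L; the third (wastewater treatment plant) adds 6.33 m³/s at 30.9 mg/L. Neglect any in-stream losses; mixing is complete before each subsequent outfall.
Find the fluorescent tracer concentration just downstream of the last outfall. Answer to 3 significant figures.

28.4 mg/L

Below outfall 1: Q → 59.61 m³/s, C = (55.50·0 + 4.110·110.0)/59.61 = 7.584 mg/L.
Below outfall 2: Q → 69.42 m³/s, C = (59.61·7.584 + 9.810·153.0)/69.42 = 28.13 mg/L.
Below outfall 3: Q → 75.75 m³/s, C = (69.42·28.13 + 6.330·30.90)/75.75 = 28.36 mg/L.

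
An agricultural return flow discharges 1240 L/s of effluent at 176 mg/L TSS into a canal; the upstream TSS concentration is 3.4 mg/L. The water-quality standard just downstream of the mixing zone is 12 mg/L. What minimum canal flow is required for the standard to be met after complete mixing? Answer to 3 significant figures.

23600 L/s

Set C_mix = 12: (Q·3.400 + 1240·176.0) / (Q + 1240) = 12
→ Q = 1240·(176.0 − 12)/(12 − 3.400) = 23650 L/s.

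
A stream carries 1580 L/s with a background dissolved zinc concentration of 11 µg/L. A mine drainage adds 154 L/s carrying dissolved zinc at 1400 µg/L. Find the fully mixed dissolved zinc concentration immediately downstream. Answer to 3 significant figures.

134 µg/L

After mixing, C = (1580·11.00 + 154.0·1400) / 1734 = 233000/1734 = 134.4 µg/L.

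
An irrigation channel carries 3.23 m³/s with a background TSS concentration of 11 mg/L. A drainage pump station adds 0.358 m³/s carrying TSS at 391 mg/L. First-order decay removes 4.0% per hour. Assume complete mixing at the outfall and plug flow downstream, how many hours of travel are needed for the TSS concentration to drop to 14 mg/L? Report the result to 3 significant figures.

30.6 h

Conservation of mass: C = (3.230·11.00 + 0.3580·391.0) / 3.588 = 175.5/3.588 = 48.92 mg/L.
4.0%/h lost → k = −ln(1 − 0.04) = 0.04082 h⁻¹.
48.92·exp(−k·t) = 14 → t = ln(48.92/14)/k = 110300 s = 30.65 h.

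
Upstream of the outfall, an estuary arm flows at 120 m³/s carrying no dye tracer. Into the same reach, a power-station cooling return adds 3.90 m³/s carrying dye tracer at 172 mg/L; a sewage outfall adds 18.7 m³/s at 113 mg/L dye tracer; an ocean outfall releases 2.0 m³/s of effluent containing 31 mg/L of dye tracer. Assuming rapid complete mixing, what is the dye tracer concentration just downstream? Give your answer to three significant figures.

Conservation of mass: C = (120.0·0 + 3.900·172.0 + 18.70·113.0 + 2.000·31.00) / 144.6 = 2846/144.6 = 19.68 mg/L.

19.7 mg/L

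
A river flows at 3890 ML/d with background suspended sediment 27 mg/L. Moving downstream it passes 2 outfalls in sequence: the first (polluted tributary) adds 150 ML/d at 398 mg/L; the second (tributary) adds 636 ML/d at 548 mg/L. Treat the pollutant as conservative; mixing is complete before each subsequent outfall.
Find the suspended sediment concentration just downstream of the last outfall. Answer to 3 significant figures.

After outfall 1: Q = 3890 + 150.0 = 4040 ML/d; C = (3890·27.00 + 150.0·398.0)/4040 = 40.77 mg/L.
After outfall 2: Q = 4040 + 636.0 = 4676 ML/d; C = (4040·40.77 + 636.0·548.0)/4676 = 109.8 mg/L.

110 mg/L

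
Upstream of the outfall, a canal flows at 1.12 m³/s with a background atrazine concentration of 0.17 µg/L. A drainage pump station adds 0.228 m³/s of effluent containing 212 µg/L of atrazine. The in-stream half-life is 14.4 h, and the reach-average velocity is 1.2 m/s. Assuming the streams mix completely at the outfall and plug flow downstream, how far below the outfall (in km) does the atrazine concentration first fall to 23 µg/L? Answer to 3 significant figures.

40.2 km

Flow-weighted average: C = (1.120·0.1700 + 0.2280·212.0) / 1.348 = 48.53/1.348 = 36.00 µg/L.
Half-life 14.4 h → k = ln 2 / 14.4 = 0.04814 h⁻¹ = 1.155 d⁻¹.
Set 36.00·exp(−k·t) = 23 → t = ln(36.00/23)/k = 33500 s = 9.307 h.
Distance = v·t = 1.2·33500 = 40210 m = 40.21 km.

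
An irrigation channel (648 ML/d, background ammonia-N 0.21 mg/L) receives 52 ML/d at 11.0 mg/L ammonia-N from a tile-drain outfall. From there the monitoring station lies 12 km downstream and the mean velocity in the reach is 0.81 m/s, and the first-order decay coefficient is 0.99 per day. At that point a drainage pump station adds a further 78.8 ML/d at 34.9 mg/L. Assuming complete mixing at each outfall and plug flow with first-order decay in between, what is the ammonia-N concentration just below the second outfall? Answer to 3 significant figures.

After mixing, C = (648.0·0.2100 + 52.00·11.00) / 700.0 = 708.1/700.0 = 1.012 mg/L; combined flow 700.0 ML/d.
Travel time t = 12·1000 / 0.81 = 14810 s = 4.115 h.
Decay over the reach: 1.012·exp(−kt) = 1.012·0.8439 = 0.8536 mg/L.
At the second outfall, C = (700.0·0.8536 + 78.80·34.90) / (700.0 + 78.80) = 4.298 mg/L.

4.30 mg/L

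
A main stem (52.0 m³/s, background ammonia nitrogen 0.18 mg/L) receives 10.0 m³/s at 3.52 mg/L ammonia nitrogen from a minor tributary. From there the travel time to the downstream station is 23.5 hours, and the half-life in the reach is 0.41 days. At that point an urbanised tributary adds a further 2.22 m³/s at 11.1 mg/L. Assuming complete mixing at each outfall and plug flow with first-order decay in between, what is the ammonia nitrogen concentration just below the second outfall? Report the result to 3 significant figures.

After mixing, C = (52.00·0.1800 + 10.00·3.520) / 62.00 = 44.56/62.00 = 0.7187 mg/L; combined flow 62.00 m³/s.
Half-life 0.41 d → k = ln 2 / 0.41 = 1.691 d⁻¹.
Applying C = C₀e^(−kt): 0.7187 × 0.1910 = 0.1373 mg/L.
At the second outfall, C = (62.00·0.1373 + 2.220·11.10) / (62.00 + 2.220) = 0.5163 mg/L.

0.516 mg/L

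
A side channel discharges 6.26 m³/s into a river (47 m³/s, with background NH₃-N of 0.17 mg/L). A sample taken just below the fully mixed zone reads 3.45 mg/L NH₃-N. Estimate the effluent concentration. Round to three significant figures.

Mass balance: 47.00·0.1700 + 6.260·Cₑ = 53.26·3.450
→ Cₑ = (53.26·3.450 − 47.00·0.1700) / 6.260 = 28.08 mg/L.

28.1 mg/L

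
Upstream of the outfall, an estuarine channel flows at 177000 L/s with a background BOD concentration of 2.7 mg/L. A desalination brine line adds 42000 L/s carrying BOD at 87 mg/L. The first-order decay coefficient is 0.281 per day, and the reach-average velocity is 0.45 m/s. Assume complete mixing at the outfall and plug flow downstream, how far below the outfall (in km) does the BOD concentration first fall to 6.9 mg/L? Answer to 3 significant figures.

Flow-weighted average: C = (177000·2.700 + 42000·87.00) / 219000 = 4132000/219000 = 18.87 mg/L.
Set 18.87·exp(−k·t) = 6.9 → t = ln(18.87/6.9)/k = 309300 s = 85.91 h.
Distance = v·t = 0.45·309300 = 139200 m = 139.2 km.

139 km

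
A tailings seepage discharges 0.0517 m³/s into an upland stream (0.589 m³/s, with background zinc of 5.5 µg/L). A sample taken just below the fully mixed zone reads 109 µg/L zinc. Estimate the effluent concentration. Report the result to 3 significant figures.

1290 µg/L

Mass balance: 0.5890·5.500 + 0.05170·Cₑ = 0.6407·109.0
→ Cₑ = (0.6407·109.0 − 0.5890·5.500) / 0.05170 = 1288 µg/L.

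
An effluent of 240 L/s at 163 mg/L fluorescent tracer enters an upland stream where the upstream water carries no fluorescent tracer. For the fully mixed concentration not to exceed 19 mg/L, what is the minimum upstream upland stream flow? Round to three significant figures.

Set C_mix = 19: (Q·0 + 240.0·163.0) / (Q + 240.0) = 19
→ Q = 240.0·(163.0 − 19)/(19 − 0) = 1819 L/s.

1820 L/s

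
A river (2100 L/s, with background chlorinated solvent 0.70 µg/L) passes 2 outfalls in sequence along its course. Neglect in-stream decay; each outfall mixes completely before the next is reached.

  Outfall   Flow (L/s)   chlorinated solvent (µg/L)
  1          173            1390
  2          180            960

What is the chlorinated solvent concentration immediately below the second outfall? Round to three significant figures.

169 µg/L

Below outfall 1: Q → 2273 L/s, C = (2100·0.7000 + 173.0·1390)/2273 = 106.4 µg/L.
Below outfall 2: Q → 2453 L/s, C = (2273·106.4 + 180.0·960.0)/2453 = 169.1 µg/L.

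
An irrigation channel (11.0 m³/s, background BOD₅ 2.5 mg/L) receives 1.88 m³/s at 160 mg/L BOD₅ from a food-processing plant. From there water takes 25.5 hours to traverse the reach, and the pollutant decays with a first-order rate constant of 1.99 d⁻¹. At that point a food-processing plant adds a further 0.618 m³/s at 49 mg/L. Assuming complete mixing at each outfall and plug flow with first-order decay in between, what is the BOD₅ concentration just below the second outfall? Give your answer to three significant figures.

5.18 mg/L

Flow-weighted average: C = (11.00·2.500 + 1.880·160.0) / 12.88 = 328.3/12.88 = 25.49 mg/L; combined flow 12.88 m³/s.
Decay over the reach: 25.49·exp(−kt) = 25.49·0.1207 = 3.077 mg/L.
Second outfall: C = (12.88·3.077 + 0.6180·49.00)/13.50 = 5.179 mg/L.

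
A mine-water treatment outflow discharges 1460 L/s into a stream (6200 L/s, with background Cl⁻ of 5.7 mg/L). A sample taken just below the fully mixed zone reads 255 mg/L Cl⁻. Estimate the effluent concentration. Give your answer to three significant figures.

Mass balance: 6200·5.700 + 1460·Cₑ = 7660·255.0
→ Cₑ = (7660·255.0 − 6200·5.700) / 1460 = 1314 mg/L.

1310 mg/L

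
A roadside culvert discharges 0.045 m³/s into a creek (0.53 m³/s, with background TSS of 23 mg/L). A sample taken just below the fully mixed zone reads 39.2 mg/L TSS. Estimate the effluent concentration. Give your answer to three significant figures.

230 mg/L

Mass balance: 0.5300·23.00 + 0.04500·Cₑ = 0.5750·39.20
→ Cₑ = (0.5750·39.20 − 0.5300·23.00) / 0.04500 = 230.0 mg/L.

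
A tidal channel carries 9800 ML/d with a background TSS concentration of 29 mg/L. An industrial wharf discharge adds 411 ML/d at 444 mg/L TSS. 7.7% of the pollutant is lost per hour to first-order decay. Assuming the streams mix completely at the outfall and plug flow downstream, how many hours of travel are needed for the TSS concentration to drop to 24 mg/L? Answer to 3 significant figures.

8.04 h

Mixed concentration C = ΣQC/ΣQ = (9800·29.00 + 411.0·444.0) / 10210 = 466700/10210 = 45.70 mg/L.
7.7%/h lost → k = −ln(1 − 0.077) = 0.08013 h⁻¹.
45.70·exp(−k·t) = 24 → t = ln(45.70/24)/k = 28940 s = 8.039 h.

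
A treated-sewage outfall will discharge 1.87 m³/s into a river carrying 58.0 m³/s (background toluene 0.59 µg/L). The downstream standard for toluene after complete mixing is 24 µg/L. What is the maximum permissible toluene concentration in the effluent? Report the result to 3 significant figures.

750 µg/L

At the limit, (Qr·Cr + Qe·Cₑ)/(Qr + Qe) = 24:
Cₑ = (59.87·24 − 58.00·0.5900) / 1.870 = 750.1 µg/L.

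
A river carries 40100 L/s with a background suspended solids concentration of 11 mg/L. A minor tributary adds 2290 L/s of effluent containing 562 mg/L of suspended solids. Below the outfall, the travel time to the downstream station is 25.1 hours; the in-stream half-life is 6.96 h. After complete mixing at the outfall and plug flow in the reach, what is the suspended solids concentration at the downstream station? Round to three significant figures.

3.35 mg/L

After mixing, C = (40100·11.00 + 2290·562.0) / 42390 = 1728000/42390 = 40.77 mg/L.
Half-life 6.96 h → k = ln 2 / 6.96 = 0.09959 h⁻¹ = 2.390 d⁻¹.
After decay, C = 40.77 × e^(−kt) = 40.77 × 0.08211 = 3.347 mg/L.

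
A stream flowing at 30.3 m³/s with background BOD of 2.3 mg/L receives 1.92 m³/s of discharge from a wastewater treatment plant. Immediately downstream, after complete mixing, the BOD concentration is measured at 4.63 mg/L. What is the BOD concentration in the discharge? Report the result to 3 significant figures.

Mass balance: 30.30·2.300 + 1.920·Cₑ = 32.22·4.630
→ Cₑ = (32.22·4.630 − 30.30·2.300) / 1.920 = 41.40 mg/L.

41.4 mg/L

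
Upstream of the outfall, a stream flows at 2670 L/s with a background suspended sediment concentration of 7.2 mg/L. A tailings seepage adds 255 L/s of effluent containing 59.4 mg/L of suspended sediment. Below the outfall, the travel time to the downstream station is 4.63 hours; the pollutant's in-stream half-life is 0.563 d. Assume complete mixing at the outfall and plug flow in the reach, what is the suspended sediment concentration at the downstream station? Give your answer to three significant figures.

9.27 mg/L

Conservation of mass: C = (2670·7.200 + 255.0·59.40) / 2925 = 34370/2925 = 11.75 mg/L.
Half-life 0.563 d → k = ln 2 / 0.563 = 1.231 d⁻¹.
After decay, C = 11.75 × e^(−kt) = 11.75 × 0.7886 = 9.267 mg/L.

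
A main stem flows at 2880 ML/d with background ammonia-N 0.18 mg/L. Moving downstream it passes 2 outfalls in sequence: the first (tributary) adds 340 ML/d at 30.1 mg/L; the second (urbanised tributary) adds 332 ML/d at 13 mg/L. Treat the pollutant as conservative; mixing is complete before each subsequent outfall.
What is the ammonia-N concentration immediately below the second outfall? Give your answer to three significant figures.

Outfall 1: combined Q = 3220 ML/d; C = (2880·0.1800 + 340.0·30.10)/3220 = 3.339 mg/L.
Outfall 2: combined Q = 3552 ML/d; C = (3220·3.339 + 332.0·13.00)/3552 = 4.242 mg/L.

4.24 mg/L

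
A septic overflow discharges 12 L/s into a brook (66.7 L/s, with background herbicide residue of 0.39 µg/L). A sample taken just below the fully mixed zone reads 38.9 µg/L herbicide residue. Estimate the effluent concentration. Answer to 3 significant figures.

253 µg/L

Mass balance: 66.70·0.3900 + 12.00·Cₑ = 78.70·38.90
→ Cₑ = (78.70·38.90 − 66.70·0.3900) / 12.00 = 253.0 µg/L.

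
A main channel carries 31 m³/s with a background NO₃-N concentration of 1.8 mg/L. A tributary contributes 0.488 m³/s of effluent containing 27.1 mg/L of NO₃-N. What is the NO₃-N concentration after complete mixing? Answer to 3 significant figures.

Conservation of mass: C = (31.00·1.800 + 0.4880·27.10) / 31.49 = 69.02/31.49 = 2.192 mg/L.

2.19 mg/L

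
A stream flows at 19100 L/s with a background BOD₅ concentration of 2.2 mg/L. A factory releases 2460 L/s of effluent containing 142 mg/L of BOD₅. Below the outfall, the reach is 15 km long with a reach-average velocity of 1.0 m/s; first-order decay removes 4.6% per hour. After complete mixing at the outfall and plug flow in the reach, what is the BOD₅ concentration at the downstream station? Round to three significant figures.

After mixing, C = (19100·2.200 + 2460·142.0) / 21560 = 391300/21560 = 18.15 mg/L.
Travel time t = 15·1000 / 1.0 = 15000 s = 4.167 h.
4.6%/h lost → k = −ln(1 − 0.046) = 0.04709 h⁻¹.
After decay, C = 18.15 × e^(−kt) = 18.15 × 0.8218 = 14.92 mg/L.

14.9 mg/L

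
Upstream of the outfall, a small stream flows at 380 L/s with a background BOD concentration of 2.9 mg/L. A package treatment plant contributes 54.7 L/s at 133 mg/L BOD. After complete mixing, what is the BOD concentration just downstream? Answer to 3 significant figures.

Conservation of mass: C = (380.0·2.900 + 54.70·133.0) / 434.7 = 8377/434.7 = 19.27 mg/L.

19.3 mg/L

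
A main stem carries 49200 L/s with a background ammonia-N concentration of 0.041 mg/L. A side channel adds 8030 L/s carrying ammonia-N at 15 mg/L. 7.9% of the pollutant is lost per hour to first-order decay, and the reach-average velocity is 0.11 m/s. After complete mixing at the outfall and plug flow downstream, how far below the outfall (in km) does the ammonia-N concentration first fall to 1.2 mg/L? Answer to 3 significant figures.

Flow-weighted average: C = (49200·0.04100 + 8030·15.00) / 57230 = 122500/57230 = 2.140 mg/L.
7.9%/h lost → k = −ln(1 − 0.079) = 0.08230 h⁻¹.
Set 2.140·exp(−k·t) = 1.2 → t = ln(2.140/1.2)/k = 25300 s = 7.029 h.
Distance = v·t = 0.11·25300 = 2783 m = 2.783 km.

2.78 km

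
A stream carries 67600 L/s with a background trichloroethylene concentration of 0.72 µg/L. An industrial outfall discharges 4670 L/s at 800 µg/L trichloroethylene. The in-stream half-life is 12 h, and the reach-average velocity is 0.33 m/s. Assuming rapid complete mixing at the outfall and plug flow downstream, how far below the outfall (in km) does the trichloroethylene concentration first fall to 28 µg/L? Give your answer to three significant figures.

Mixed concentration C = ΣQC/ΣQ = (67600·0.7200 + 4670·800.0) / 72270 = 3785000/72270 = 52.37 µg/L.
Half-life 12 h → k = ln 2 / 12 = 0.05776 h⁻¹ = 1.386 d⁻¹.
Set 52.37·exp(−k·t) = 28 → t = ln(52.37/28)/k = 39020 s = 10.84 h.
Distance = v·t = 0.33·39020 = 12880 m = 12.88 km.

12.9 km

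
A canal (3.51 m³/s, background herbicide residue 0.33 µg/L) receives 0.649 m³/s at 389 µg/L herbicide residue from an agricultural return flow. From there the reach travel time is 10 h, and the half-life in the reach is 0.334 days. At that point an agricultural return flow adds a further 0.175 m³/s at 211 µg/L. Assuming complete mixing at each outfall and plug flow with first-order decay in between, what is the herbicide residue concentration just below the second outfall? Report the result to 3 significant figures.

33.2 µg/L

Conservation of mass: C = (3.510·0.3300 + 0.6490·389.0) / 4.159 = 253.6/4.159 = 60.98 µg/L; combined flow 4.159 m³/s.
Half-life 0.334 d → k = ln 2 / 0.334 = 2.075 d⁻¹.
First-order decay: C = 60.98·exp(−k·t) = 60.98·0.4212 = 25.68 µg/L.
Second outfall: C = (4.159·25.68 + 0.1750·211.0)/4.334 = 33.17 µg/L.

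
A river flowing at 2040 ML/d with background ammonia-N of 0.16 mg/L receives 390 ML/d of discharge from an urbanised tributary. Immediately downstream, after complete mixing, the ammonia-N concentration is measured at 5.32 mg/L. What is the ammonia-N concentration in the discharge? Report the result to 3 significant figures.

32.3 mg/L

Mass balance: 2040·0.1600 + 390.0·Cₑ = 2430·5.320
→ Cₑ = (2430·5.320 − 2040·0.1600) / 390.0 = 32.31 mg/L.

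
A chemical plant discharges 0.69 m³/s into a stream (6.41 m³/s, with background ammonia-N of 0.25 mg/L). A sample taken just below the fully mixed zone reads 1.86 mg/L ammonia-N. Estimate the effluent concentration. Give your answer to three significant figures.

16.8 mg/L

Mass balance: 6.410·0.2500 + 0.6900·Cₑ = 7.100·1.860
→ Cₑ = (7.100·1.860 − 6.410·0.2500) / 0.6900 = 16.82 mg/L.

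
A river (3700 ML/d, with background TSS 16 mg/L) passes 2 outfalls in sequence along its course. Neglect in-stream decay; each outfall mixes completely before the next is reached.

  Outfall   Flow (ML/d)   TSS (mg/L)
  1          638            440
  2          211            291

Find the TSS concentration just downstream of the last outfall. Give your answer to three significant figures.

Below outfall 1: Q → 4338 ML/d, C = (3700·16.00 + 638.0·440.0)/4338 = 78.36 mg/L.
Below outfall 2: Q → 4549 ML/d, C = (4338·78.36 + 211.0·291.0)/4549 = 88.22 mg/L.

88.2 mg/L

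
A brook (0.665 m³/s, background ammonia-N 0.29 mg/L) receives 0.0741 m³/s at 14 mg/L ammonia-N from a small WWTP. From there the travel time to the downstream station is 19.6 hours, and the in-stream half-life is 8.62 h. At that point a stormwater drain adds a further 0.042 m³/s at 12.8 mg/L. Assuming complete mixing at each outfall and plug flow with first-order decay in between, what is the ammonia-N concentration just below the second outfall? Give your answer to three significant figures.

1.01 mg/L

Mass balance: C = (0.6650·0.2900 + 0.07410·14.00) / 0.7391 = 1.230/0.7391 = 1.665 mg/L; combined flow 0.7391 m³/s.
Half-life 8.62 h → k = ln 2 / 8.62 = 0.08041 h⁻¹ = 1.930 d⁻¹.
Applying C = C₀e^(−kt): 1.665 × 0.2068 = 0.3442 mg/L.
At the second outfall, C = (0.7391·0.3442 + 0.04200·12.80) / (0.7391 + 0.04200) = 1.014 mg/L.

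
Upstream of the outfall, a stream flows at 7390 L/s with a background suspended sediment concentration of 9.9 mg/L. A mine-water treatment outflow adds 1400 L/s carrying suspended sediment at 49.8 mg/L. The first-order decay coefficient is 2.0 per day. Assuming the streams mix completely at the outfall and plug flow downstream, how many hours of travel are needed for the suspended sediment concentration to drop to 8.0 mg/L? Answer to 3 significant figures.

Flow-weighted average: C = (7390·9.900 + 1400·49.80) / 8790 = 142900/8790 = 16.25 mg/L.
16.25·exp(−k·t) = 8.0 → t = ln(16.25/8.0)/k = 30630 s = 8.507 h.

8.51 h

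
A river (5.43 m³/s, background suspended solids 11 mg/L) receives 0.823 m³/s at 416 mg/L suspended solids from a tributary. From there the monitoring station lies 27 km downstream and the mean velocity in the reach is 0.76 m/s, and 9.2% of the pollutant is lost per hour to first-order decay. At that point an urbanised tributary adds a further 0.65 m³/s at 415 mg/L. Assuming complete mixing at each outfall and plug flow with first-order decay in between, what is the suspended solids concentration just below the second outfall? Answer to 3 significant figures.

61.6 mg/L

Conservation of mass: C = (5.430·11.00 + 0.8230·416.0) / 6.253 = 402.1/6.253 = 64.30 mg/L; combined flow 6.253 m³/s.
Travel time t = 27·1000 / 0.76 = 35530 s = 9.868 h.
9.2%/h lost → k = −ln(1 − 0.092) = 0.09651 h⁻¹.
First-order decay: C = 64.30·exp(−k·t) = 64.30·0.3858 = 24.81 mg/L.
At the second outfall, C = (6.253·24.81 + 0.6500·415.0) / (6.253 + 0.6500) = 61.55 mg/L.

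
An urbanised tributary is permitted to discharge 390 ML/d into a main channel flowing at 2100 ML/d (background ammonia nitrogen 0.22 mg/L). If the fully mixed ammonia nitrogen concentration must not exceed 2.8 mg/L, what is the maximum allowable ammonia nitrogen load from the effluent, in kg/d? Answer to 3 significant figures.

6510 kg/d

Mass balance at the limit: 2100·0.2200 + 390.0·Cₑ = 2490·2.8 → Cₑ = 16.69 mg/L.
390.0 ML/d = 4.514 m³/s. Load = 4.514 m³/s × 16.69 g/m³ × 86 400 s/d = 6510 kg/d.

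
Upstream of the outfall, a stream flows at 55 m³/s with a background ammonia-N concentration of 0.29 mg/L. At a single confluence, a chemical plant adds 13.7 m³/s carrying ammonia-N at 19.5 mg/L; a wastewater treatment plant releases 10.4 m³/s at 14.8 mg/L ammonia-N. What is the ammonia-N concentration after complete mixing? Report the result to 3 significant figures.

5.52 mg/L

Mass balance: C = (55.00·0.2900 + 13.70·19.50 + 10.40·14.80) / 79.10 = 437.0/79.10 = 5.525 mg/L.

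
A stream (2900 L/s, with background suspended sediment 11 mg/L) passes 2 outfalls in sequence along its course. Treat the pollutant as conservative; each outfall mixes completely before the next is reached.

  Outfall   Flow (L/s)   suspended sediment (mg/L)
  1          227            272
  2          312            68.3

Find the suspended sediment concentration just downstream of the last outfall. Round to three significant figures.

33.4 mg/L

Below outfall 1: Q → 3127 L/s, C = (2900·11.00 + 227.0·272.0)/3127 = 29.95 mg/L.
Below outfall 2: Q → 3439 L/s, C = (3127·29.95 + 312.0·68.30)/3439 = 33.43 mg/L.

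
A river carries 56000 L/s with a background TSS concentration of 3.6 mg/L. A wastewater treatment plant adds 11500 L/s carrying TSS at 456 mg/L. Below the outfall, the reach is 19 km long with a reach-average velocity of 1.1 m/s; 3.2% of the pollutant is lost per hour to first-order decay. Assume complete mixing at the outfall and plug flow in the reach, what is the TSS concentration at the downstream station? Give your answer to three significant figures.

69.0 mg/L

Flow-weighted average: C = (56000·3.600 + 11500·456.0) / 67500 = 5446000/67500 = 80.68 mg/L.
Travel time t = 19·1000 / 1.1 = 17270 s = 4.798 h.
3.2%/h lost → k = −ln(1 − 0.032) = 0.03252 h⁻¹.
Decay over the reach: 80.68·exp(−kt) = 80.68·0.8555 = 69.02 mg/L.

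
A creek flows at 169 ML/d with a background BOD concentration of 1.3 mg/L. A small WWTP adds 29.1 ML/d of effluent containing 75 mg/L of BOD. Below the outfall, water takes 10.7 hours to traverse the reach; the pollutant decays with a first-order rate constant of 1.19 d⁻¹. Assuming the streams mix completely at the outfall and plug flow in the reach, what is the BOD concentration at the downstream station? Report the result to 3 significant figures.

After mixing, C = (169.0·1.300 + 29.10·75.00) / 198.1 = 2402/198.1 = 12.13 mg/L.
After decay, C = 12.13 × e^(−kt) = 12.13 × 0.5883 = 7.134 mg/L.

7.13 mg/L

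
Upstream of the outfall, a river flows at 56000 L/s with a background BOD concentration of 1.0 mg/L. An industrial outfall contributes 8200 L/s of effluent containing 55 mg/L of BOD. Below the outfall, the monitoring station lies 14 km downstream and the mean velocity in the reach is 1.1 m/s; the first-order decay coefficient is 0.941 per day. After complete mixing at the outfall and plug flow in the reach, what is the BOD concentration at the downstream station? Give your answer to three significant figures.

Mixed concentration C = ΣQC/ΣQ = (56000·1.000 + 8200·55.00) / 64200 = 507000/64200 = 7.897 mg/L.
Travel time t = 14·1000 / 1.1 = 12730 s = 3.535 h.
First-order decay: C = 7.897·exp(−k·t) = 7.897·0.8706 = 6.875 mg/L.

6.88 mg/L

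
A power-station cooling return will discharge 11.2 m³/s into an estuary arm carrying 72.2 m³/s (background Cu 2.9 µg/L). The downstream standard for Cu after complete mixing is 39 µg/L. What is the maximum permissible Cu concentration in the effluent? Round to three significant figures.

272 µg/L

At the limit, (Qr·Cr + Qe·Cₑ)/(Qr + Qe) = 39:
Cₑ = (83.40·39 − 72.20·2.900) / 11.20 = 271.7 µg/L.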